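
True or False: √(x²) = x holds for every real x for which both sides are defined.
False.

Claim: √(x²) = x.
Test a specific point where both sides are defined: x = -2.
LHS = √(x²) ≈ 2.0000
RHS = x ≈ -2.0000
Since 2.0000 ≠ -2.0000, the equation fails at this point, so it cannot hold for every real x for which both sides are defined.
√(x²) = |x|, which differs from x whenever x < 0 (both sides are defined for every real x).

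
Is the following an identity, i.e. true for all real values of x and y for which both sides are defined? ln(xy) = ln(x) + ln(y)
Yes, this is an identity.

Claim: ln(xy) = ln(x) + ln(y).
Reasoning: Both sides are simultaneously defined only when x, y > 0. Write x = e^p, y = e^q (p = ln x, q = ln y). Then xy = e^p · e^q = e^(p+q), so ln(xy) = p + q = ln(x) + ln(y).
So the two sides agree for all real values of x and y for which both sides are defined.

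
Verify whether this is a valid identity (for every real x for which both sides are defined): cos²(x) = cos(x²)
No, this is NOT an identity.

Claim: cos²(x) = cos(x²).
Test a specific point where both sides are defined: x = -π/2.
LHS = cos²(x) ≈ 0.0000
RHS = cos(x²) ≈ -0.7812
Since 0.0000 ≠ -0.7812, the equation fails at this point, so it cannot hold for every real x for which both sides are defined.
cos²(x) means (cos x)², squaring the output; cos(x²) squares the input. These are different functions.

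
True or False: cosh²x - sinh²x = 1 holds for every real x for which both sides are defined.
Claim: cosh²x - sinh²x = 1.
Reasoning: With cosh(x) = (e^x + e^-x)/2 and sinh(x) = (e^x - e^-x)/2: cosh²x = (e^(2x) + 2 + e^(-2x))/4 and sinh²x = (e^(2x) - 2 + e^(-2x))/4. Subtracting leaves 4/4 = 1.
So the two sides agree for every real x for which both sides are defined.

Conclusion: True.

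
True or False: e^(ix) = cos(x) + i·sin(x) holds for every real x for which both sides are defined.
Claim: e^(ix) = cos(x) + i·sin(x).
Reasoning: Euler's formula. Expand e^(ix) = Σ (ix)^k / k!. Since i² = -1, the even-k terms are Σ (-1)^m x^(2m)/(2m)! = cos(x) and the odd-k terms are i · Σ (-1)^m x^(2m+1)/(2m+1)! = i·sin(x).
So the two sides agree for every real x for which both sides are defined.

Conclusion: True.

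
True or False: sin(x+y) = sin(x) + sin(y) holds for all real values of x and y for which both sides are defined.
Claim: sin(x+y) = sin(x) + sin(y).
Test a specific point where both sides are defined: x = -π/6, y = π/2.
LHS = sin(x+y) ≈ 0.8660
RHS = sin(x) + sin(y) ≈ 0.5000
Since 0.8660 ≠ 0.5000, the equation fails at this point, so it cannot hold for all real values of x and y for which both sides are defined.
The correct expansion is sin(x+y) = sin(x)cos(y) + cos(x)sin(y); sine is not additive.

Conclusion: False.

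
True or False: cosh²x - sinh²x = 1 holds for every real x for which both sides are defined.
Claim: cosh²x - sinh²x = 1.
Reasoning: With cosh(x) = (e^x + e^-x)/2 and sinh(x) = (e^x - e^-x)/2: cosh²x = (e^(2x) + 2 + e^(-2x))/4 and sinh²x = (e^(2x) - 2 + e^(-2x))/4. Subtracting leaves 4/4 = 1.
So the two sides agree for every real x for which both sides are defined.

Conclusion: True.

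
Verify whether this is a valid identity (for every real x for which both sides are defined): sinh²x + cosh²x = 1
No, this is NOT an identity.

Claim: sinh²x + cosh²x = 1.
Test a specific point where both sides are defined: x = -2.
LHS = sinh²x + cosh²x ≈ 27.3082
RHS = 1 ≈ 1.0000
Since 27.3082 ≠ 1.0000, the equation fails at this point, so it cannot hold for every real x for which both sides are defined.
The correct hyperbolic identity is cosh²x - sinh²x = 1 (a difference); the sum sinh²x + cosh²x equals cosh(2x).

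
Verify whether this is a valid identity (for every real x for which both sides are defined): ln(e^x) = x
Yes, this is an identity.

Claim: ln(e^x) = x.
Reasoning: ln is the inverse of the exponential: ln(e^x) asks for the exponent p with e^p = e^x, and since e^p is one-to-one that exponent is p = x.
So the two sides agree for every real x for which both sides are defined.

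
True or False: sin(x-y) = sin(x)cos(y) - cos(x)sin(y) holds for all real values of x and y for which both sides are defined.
True.

Claim: sin(x-y) = sin(x)cos(y) - cos(x)sin(y).
Reasoning: Replace y by -y in sin(x+y) = sin(x)cos(y) + cos(x)sin(y) and use cos(-y) = cos(y), sin(-y) = -sin(y): sin(x-y) = sin(x)cos(y) - cos(x)sin(y).
So the two sides agree for all real values of x and y for which both sides are defined.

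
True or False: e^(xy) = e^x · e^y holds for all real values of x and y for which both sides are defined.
False.

Claim: e^(xy) = e^x · e^y.
Test a specific point where both sides are defined: x = -2, y = 3/2.
LHS = e^(xy) ≈ 0.0498
RHS = e^x · e^y ≈ 0.6065
Since 0.0498 ≠ 0.6065, the equation fails at this point, so it cannot hold for all real values of x and y for which both sides are defined.
e^x · e^y = e^(x+y), not e^(xy).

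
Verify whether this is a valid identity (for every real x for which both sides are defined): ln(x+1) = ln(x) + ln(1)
No, this is NOT an identity.

Claim: ln(x+1) = ln(x) + ln(1).
Test a specific point where both sides are defined: x = 4.
LHS = ln(x+1) ≈ 1.6094
RHS = ln(x) + ln(1) ≈ 1.3863
Since 1.6094 ≠ 1.3863, the equation fails at this point, so it cannot hold for every real x for which both sides are defined.
ln(1) = 0, so the right side is just ln(x), which differs from ln(x+1).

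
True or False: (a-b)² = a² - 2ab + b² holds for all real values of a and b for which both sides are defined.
True.

Claim: (a-b)² = a² - 2ab + b².
Reasoning: Expand: (a-b)² = (a-b)(a-b) = a·a - a·b - b·a + b·b = a² - 2ab + b².
So the two sides agree for all real values of a and b for which both sides are defined.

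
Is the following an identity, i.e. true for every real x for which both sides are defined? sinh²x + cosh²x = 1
No, this is NOT an identity.

Claim: sinh²x + cosh²x = 1.
Test a specific point where both sides are defined: x = 4.
LHS = sinh²x + cosh²x ≈ 1490.4792
RHS = 1 ≈ 1.0000
Since 1490.4792 ≠ 1.0000, the equation fails at this point, so it cannot hold for every real x for which both sides are defined.
The correct hyperbolic identity is cosh²x - sinh²x = 1 (a difference); the sum sinh²x + cosh²x equals cosh(2x).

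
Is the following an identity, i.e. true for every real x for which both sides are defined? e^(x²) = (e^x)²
Claim: e^(x²) = (e^x)².
Test a specific point where both sides are defined: x = 1.
LHS = e^(x²) ≈ 2.7183
RHS = (e^x)² ≈ 7.3891
Since 2.7183 ≠ 7.3891, the equation fails at this point, so it cannot hold for every real x for which both sides are defined.
(e^x)² = e^(2x), and 2x ≠ x² in general.

Conclusion: No, this is NOT an identity.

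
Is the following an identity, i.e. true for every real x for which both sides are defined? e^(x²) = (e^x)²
No, this is NOT an identity.

Claim: e^(x²) = (e^x)².
Test a specific point where both sides are defined: x = -2.
LHS = e^(x²) ≈ 54.5982
RHS = (e^x)² ≈ 0.0183
Since 54.5982 ≠ 0.0183, the equation fails at this point, so it cannot hold for every real x for which both sides are defined.
(e^x)² = e^(2x), and 2x ≠ x² in general.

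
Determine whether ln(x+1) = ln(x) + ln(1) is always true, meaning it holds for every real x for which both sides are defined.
Claim: ln(x+1) = ln(x) + ln(1).
Test a specific point where both sides are defined: x = 4.
LHS = ln(x+1) ≈ 1.6094
RHS = ln(x) + ln(1) ≈ 1.3863
Since 1.6094 ≠ 1.3863, the equation fails at this point, so it cannot hold for every real x for which both sides are defined.
ln(1) = 0, so the right side is just ln(x), which differs from ln(x+1).

Conclusion: No, this is NOT an identity.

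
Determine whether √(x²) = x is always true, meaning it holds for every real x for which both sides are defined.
No, this is NOT an identity.

Claim: √(x²) = x.
Test a specific point where both sides are defined: x = -3.
LHS = √(x²) ≈ 3.0000
RHS = x ≈ -3.0000
Since 3.0000 ≠ -3.0000, the equation fails at this point, so it cannot hold for every real x for which both sides are defined.
√(x²) = |x|, which differs from x whenever x < 0 (both sides are defined for every real x).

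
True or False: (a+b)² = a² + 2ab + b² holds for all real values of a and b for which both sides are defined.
Claim: (a+b)² = a² + 2ab + b².
Reasoning: Expand: (a+b)² = (a+b)(a+b) = a·a + a·b + b·a + b·b = a² + 2ab + b².
So the two sides agree for all real values of a and b for which both sides are defined.

Conclusion: True.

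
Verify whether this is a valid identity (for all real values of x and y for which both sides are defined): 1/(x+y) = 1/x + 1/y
No, this is NOT an identity.

Claim: 1/(x+y) = 1/x + 1/y.
Test a specific point where both sides are defined: x = 3/2, y = 1/2.
LHS = 1/(x+y) ≈ 0.5000
RHS = 1/x + 1/y ≈ 2.6667
Since 0.5000 ≠ 2.6667, the equation fails at this point, so it cannot hold for all real values of x and y for which both sides are defined.
1/x + 1/y = (x+y)/(xy), which is not 1/(x+y).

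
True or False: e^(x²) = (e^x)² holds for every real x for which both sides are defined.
Claim: e^(x²) = (e^x)².
Test a specific point where both sides are defined: x = -2.
LHS = e^(x²) ≈ 54.5982
RHS = (e^x)² ≈ 0.0183
Since 54.5982 ≠ 0.0183, the equation fails at this point, so it cannot hold for every real x for which both sides are defined.
(e^x)² = e^(2x), and 2x ≠ x² in general.

Conclusion: False.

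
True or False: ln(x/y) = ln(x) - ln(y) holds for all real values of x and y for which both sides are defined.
True.

Claim: ln(x/y) = ln(x) - ln(y).
Reasoning: Both sides are simultaneously defined only when x, y > 0. Write x = e^p, y = e^q. Then x/y = e^(p-q), so ln(x/y) = p - q = ln(x) - ln(y).
So the two sides agree for all real values of x and y for which both sides are defined.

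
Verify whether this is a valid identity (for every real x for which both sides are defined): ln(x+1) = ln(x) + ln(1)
Claim: ln(x+1) = ln(x) + ln(1).
Test a specific point where both sides are defined: x = 4.
LHS = ln(x+1) ≈ 1.6094
RHS = ln(x) + ln(1) ≈ 1.3863
Since 1.6094 ≠ 1.3863, the equation fails at this point, so it cannot hold for every real x for which both sides are defined.
ln(1) = 0, so the right side is just ln(x), which differs from ln(x+1).

Conclusion: No, this is NOT an identity.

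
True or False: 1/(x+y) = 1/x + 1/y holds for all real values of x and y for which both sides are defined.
False.

Claim: 1/(x+y) = 1/x + 1/y.
Test a specific point where both sides are defined: x = -2, y = -3.
LHS = 1/(x+y) ≈ -0.2000
RHS = 1/x + 1/y ≈ -0.8333
Since -0.2000 ≠ -0.8333, the equation fails at this point, so it cannot hold for all real values of x and y for which both sides are defined.
1/x + 1/y = (x+y)/(xy), which is not 1/(x+y).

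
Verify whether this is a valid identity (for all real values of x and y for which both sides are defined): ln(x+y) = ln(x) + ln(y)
No, this is NOT an identity.

Claim: ln(x+y) = ln(x) + ln(y).
Test a specific point where both sides are defined: x = 3/2, y = 2.
LHS = ln(x+y) ≈ 1.2528
RHS = ln(x) + ln(y) ≈ 1.0986
Since 1.2528 ≠ 1.0986, the equation fails at this point, so it cannot hold for all real values of x and y for which both sides are defined.
ln(x) + ln(y) = ln(xy), not ln(x+y).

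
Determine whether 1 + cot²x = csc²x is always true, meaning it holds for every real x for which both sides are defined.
Yes, this is an identity.

Claim: 1 + cot²x = csc²x.
Reasoning: Start from sin²x + cos²x = 1 and divide every term by sin²x (allowed wherever cot x and csc x are defined): 1 + cot²x = 1/sin²x = csc²x.
So the two sides agree for every real x for which both sides are defined.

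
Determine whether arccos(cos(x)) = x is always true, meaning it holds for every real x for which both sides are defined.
No, this is NOT an identity.

Claim: arccos(cos(x)) = x.
Test a specific point where both sides are defined: x = -π/4.
LHS = arccos(cos(x)) ≈ 0.7854
RHS = x ≈ -0.7854
Since 0.7854 ≠ -0.7854, the equation fails at this point, so it cannot hold for every real x for which both sides are defined.
arccos only returns values in [0, π], so arccos(cos(x)) = x holds only for x in that interval, not for all real x.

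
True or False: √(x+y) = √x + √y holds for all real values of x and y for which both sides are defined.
False.

Claim: √(x+y) = √x + √y.
Test a specific point where both sides are defined: x = 1, y = 3/2.
LHS = √(x+y) ≈ 1.5811
RHS = √x + √y ≈ 2.2247
Since 1.5811 ≠ 2.2247, the equation fails at this point, so it cannot hold for all real values of x and y for which both sides are defined.
Squaring the right side gives x + 2√(xy) + y, not x + y.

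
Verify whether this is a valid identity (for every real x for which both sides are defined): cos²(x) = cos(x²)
Claim: cos²(x) = cos(x²).
Test a specific point where both sides are defined: x = -π/6.
LHS = cos²(x) ≈ 0.7500
RHS = cos(x²) ≈ 0.9627
Since 0.7500 ≠ 0.9627, the equation fails at this point, so it cannot hold for every real x for which both sides are defined.
cos²(x) means (cos x)², squaring the output; cos(x²) squares the input. These are different functions.

Conclusion: No, this is NOT an identity.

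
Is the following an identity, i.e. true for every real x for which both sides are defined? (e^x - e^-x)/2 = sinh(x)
Claim: (e^x - e^-x)/2 = sinh(x).
Reasoning: This is exactly the definition of the hyperbolic sine: sinh(x) := (e^x - e^-x)/2.
So the two sides agree for every real x for which both sides are defined.

Conclusion: Yes, this is an identity.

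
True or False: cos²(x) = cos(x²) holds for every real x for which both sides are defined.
False.

Claim: cos²(x) = cos(x²).
Test a specific point where both sides are defined: x = 3π/4.
LHS = cos²(x) ≈ 0.5000
RHS = cos(x²) ≈ 0.7442
Since 0.5000 ≠ 0.7442, the equation fails at this point, so it cannot hold for every real x for which both sides are defined.
cos²(x) means (cos x)², squaring the output; cos(x²) squares the input. These are different functions.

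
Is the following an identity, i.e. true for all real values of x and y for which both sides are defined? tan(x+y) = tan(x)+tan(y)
No, this is NOT an identity.

Claim: tan(x+y) = tan(x)+tan(y).
Test a specific point where both sides are defined: x = -π/4, y = -π/3.
LHS = tan(x+y) ≈ 3.7321
RHS = tan(x)+tan(y) ≈ -2.7321
Since 3.7321 ≠ -2.7321, the equation fails at this point, so it cannot hold for all real values of x and y for which both sides are defined.
The correct formula is tan(x+y) = (tan(x) + tan(y))/(1 - tan(x)tan(y)).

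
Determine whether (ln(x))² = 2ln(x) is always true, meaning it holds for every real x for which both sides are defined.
No, this is NOT an identity.

Claim: (ln(x))² = 2ln(x).
Test a specific point where both sides are defined: x = 5.
LHS = (ln(x))² ≈ 2.5903
RHS = 2ln(x) ≈ 3.2189
Since 2.5903 ≠ 3.2189, the equation fails at this point, so it cannot hold for every real x for which both sides are defined.
2ln(x) equals ln(x²), which is not the same as (ln x)².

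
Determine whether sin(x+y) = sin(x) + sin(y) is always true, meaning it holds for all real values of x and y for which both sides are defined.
No, this is NOT an identity.

Claim: sin(x+y) = sin(x) + sin(y).
Test a specific point where both sides are defined: x = -π/4, y = π/3.
LHS = sin(x+y) ≈ 0.2588
RHS = sin(x) + sin(y) ≈ 0.1589
Since 0.2588 ≠ 0.1589, the equation fails at this point, so it cannot hold for all real values of x and y for which both sides are defined.
The correct expansion is sin(x+y) = sin(x)cos(y) + cos(x)sin(y); sine is not additive.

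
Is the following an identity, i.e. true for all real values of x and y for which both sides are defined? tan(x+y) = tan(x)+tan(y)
No, this is NOT an identity.

Claim: tan(x+y) = tan(x)+tan(y).
Test a specific point where both sides are defined: x = π/6, y = π/4.
LHS = tan(x+y) ≈ 3.7321
RHS = tan(x)+tan(y) ≈ 1.5774
Since 3.7321 ≠ 1.5774, the equation fails at this point, so it cannot hold for all real values of x and y for which both sides are defined.
The correct formula is tan(x+y) = (tan(x) + tan(y))/(1 - tan(x)tan(y)).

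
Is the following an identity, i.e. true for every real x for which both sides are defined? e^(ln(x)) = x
Claim: e^(ln(x)) = x.
Reasoning: For x > 0, ln(x) is by definition the exponent p such that e^p = x. Raising e to that exponent therefore returns x: e^(ln x) = x.
So the two sides agree for every real x for which both sides are defined.

Conclusion: Yes, this is an identity.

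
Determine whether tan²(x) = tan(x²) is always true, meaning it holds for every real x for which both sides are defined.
Claim: tan²(x) = tan(x²).
Test a specific point where both sides are defined: x = π.
LHS = tan²(x) ≈ 0.0000
RHS = tan(x²) ≈ 0.4767
Since 0.0000 ≠ 0.4767, the equation fails at this point, so it cannot hold for every real x for which both sides are defined.
tan²(x) means (tan x)², squaring the output; tan(x²) squares the input. These are different functions.

Conclusion: No, this is NOT an identity.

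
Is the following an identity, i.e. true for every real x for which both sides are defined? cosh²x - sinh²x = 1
Yes, this is an identity.

Claim: cosh²x - sinh²x = 1.
Reasoning: With cosh(x) = (e^x + e^-x)/2 and sinh(x) = (e^x - e^-x)/2: cosh²x = (e^(2x) + 2 + e^(-2x))/4 and sinh²x = (e^(2x) - 2 + e^(-2x))/4. Subtracting leaves 4/4 = 1.
So the two sides agree for every real x for which both sides are defined.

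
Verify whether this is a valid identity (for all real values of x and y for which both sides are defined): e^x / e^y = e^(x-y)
Claim: e^x / e^y = e^(x-y).
Reasoning: 1/e^y = e^(-y), so e^x / e^y = e^x · e^(-y) = e^(x + (-y)) = e^(x-y) by the product rule for exponents.
So the two sides agree for all real values of x and y for which both sides are defined.

Conclusion: Yes, this is an identity.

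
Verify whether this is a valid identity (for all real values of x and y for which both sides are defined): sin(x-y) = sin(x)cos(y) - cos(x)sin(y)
Claim: sin(x-y) = sin(x)cos(y) - cos(x)sin(y).
Reasoning: Replace y by -y in sin(x+y) = sin(x)cos(y) + cos(x)sin(y) and use cos(-y) = cos(y), sin(-y) = -sin(y): sin(x-y) = sin(x)cos(y) - cos(x)sin(y).
So the two sides agree for all real values of x and y for which both sides are defined.

Conclusion: Yes, this is an identity.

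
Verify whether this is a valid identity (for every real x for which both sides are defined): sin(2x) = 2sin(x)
No, this is NOT an identity.

Claim: sin(2x) = 2sin(x).
Test a specific point where both sides are defined: x = π/6.
LHS = sin(2x) ≈ 0.8660
RHS = 2sin(x) ≈ 1.0000
Since 0.8660 ≠ 1.0000, the equation fails at this point, so it cannot hold for every real x for which both sides are defined.
The correct double-angle formula is sin(2x) = 2sin(x)cos(x).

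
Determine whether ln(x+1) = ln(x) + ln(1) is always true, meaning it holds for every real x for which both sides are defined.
Claim: ln(x+1) = ln(x) + ln(1).
Test a specific point where both sides are defined: x = 2.
LHS = ln(x+1) ≈ 1.0986
RHS = ln(x) + ln(1) ≈ 0.6931
Since 1.0986 ≠ 0.6931, the equation fails at this point, so it cannot hold for every real x for which both sides are defined.
ln(1) = 0, so the right side is just ln(x), which differs from ln(x+1).

Conclusion: No, this is NOT an identity.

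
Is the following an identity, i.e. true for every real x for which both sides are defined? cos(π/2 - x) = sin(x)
Claim: cos(π/2 - x) = sin(x).
Reasoning: Use cos(u - v) = cos(u)cos(v) + sin(u)sin(v) with u = π/2, v = x: cos(π/2)cos(x) + sin(π/2)sin(x) = 0·cos(x) + 1·sin(x) = sin(x).
So the two sides agree for every real x for which both sides are defined.

Conclusion: Yes, this is an identity.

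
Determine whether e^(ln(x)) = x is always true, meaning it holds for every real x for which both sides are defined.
Claim: e^(ln(x)) = x.
Reasoning: For x > 0, ln(x) is by definition the exponent p such that e^p = x. Raising e to that exponent therefore returns x: e^(ln x) = x.
So the two sides agree for every real x for which both sides are defined.

Conclusion: Yes, this is an identity.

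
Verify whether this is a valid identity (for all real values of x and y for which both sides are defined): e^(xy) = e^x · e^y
No, this is NOT an identity.

Claim: e^(xy) = e^x · e^y.
Test a specific point where both sides are defined: x = 3/2, y = 4.
LHS = e^(xy) ≈ 403.4288
RHS = e^x · e^y ≈ 244.6919
Since 403.4288 ≠ 244.6919, the equation fails at this point, so it cannot hold for all real values of x and y for which both sides are defined.
e^x · e^y = e^(x+y), not e^(xy).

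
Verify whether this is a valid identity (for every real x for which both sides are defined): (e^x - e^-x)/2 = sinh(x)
Yes, this is an identity.

Claim: (e^x - e^-x)/2 = sinh(x).
Reasoning: This is exactly the definition of the hyperbolic sine: sinh(x) := (e^x - e^-x)/2.
So the two sides agree for every real x for which both sides are defined.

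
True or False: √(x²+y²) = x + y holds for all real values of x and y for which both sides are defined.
Claim: √(x²+y²) = x + y.
Test a specific point where both sides are defined: x = 4, y = 1/2.
LHS = √(x²+y²) ≈ 4.0311
RHS = x + y ≈ 4.5000
Since 4.0311 ≠ 4.5000, the equation fails at this point, so it cannot hold for all real values of x and y for which both sides are defined.
(x+y)² = x² + 2xy + y², not x² + y², so the square root does not split this way.

Conclusion: False.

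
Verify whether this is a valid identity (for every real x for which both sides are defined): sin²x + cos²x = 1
Yes, this is an identity.

Claim: sin²x + cos²x = 1.
Reasoning: The point (cos x, sin x) lies on the unit circle X² + Y² = 1, so cos²x + sin²x = 1 for every real x.
So the two sides agree for every real x for which both sides are defined.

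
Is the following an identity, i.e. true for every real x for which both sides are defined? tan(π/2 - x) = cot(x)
Yes, this is an identity.

Claim: tan(π/2 - x) = cot(x).
Reasoning: tan(π/2 - x) = sin(π/2 - x)/cos(π/2 - x) = cos(x)/sin(x) = cot(x), using the cofunction identities sin(π/2 - x) = cos(x) and cos(π/2 - x) = sin(x).
So the two sides agree for every real x for which both sides are defined.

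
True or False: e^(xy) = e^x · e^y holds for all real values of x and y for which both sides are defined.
False.

Claim: e^(xy) = e^x · e^y.
Test a specific point where both sides are defined: x = 4, y = 1.
LHS = e^(xy) ≈ 54.5982
RHS = e^x · e^y ≈ 148.4132
Since 54.5982 ≠ 148.4132, the equation fails at this point, so it cannot hold for all real values of x and y for which both sides are defined.
e^x · e^y = e^(x+y), not e^(xy).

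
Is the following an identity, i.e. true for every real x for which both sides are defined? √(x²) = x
Claim: √(x²) = x.
Test a specific point where both sides are defined: x = -3.
LHS = √(x²) ≈ 3.0000
RHS = x ≈ -3.0000
Since 3.0000 ≠ -3.0000, the equation fails at this point, so it cannot hold for every real x for which both sides are defined.
√(x²) = |x|, which differs from x whenever x < 0 (both sides are defined for every real x).

Conclusion: No, this is NOT an identity.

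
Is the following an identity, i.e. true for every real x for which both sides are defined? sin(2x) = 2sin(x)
Claim: sin(2x) = 2sin(x).
Test a specific point where both sides are defined: x = π/4.
LHS = sin(2x) ≈ 1.0000
RHS = 2sin(x) ≈ 1.4142
Since 1.0000 ≠ 1.4142, the equation fails at this point, so it cannot hold for every real x for which both sides are defined.
The correct double-angle formula is sin(2x) = 2sin(x)cos(x).

Conclusion: No, this is NOT an identity.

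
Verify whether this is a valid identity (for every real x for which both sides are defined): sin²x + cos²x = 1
Yes, this is an identity.

Claim: sin²x + cos²x = 1.
Reasoning: The point (cos x, sin x) lies on the unit circle X² + Y² = 1, so cos²x + sin²x = 1 for every real x.
So the two sides agree for every real x for which both sides are defined.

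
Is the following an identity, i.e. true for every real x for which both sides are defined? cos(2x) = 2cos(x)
Claim: cos(2x) = 2cos(x).
Test a specific point where both sides are defined: x = -π/2.
LHS = cos(2x) ≈ -1.0000
RHS = 2cos(x) ≈ 0.0000
Since -1.0000 ≠ 0.0000, the equation fails at this point, so it cannot hold for every real x for which both sides are defined.
The correct double-angle formula is cos(2x) = cos²x - sin²x.

Conclusion: No, this is NOT an identity.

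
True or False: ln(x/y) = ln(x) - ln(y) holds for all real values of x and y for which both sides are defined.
Claim: ln(x/y) = ln(x) - ln(y).
Reasoning: Both sides are simultaneously defined only when x, y > 0. Write x = e^p, y = e^q. Then x/y = e^(p-q), so ln(x/y) = p - q = ln(x) - ln(y).
So the two sides agree for all real values of x and y for which both sides are defined.

Conclusion: True.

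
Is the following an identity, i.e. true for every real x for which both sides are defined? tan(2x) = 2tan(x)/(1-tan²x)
Claim: tan(2x) = 2tan(x)/(1-tan²x).
Reasoning: tan(2x) = sin(2x)/cos(2x) = 2sin(x)cos(x) / (cos²x - sin²x). Divide numerator and denominator by cos²x: 2tan(x) / (1 - tan²x).
So the two sides agree for every real x for which both sides are defined.

Conclusion: Yes, this is an identity.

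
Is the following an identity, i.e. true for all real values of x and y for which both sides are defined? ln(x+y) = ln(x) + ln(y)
Claim: ln(x+y) = ln(x) + ln(y).
Test a specific point where both sides are defined: x = 1, y = 3/2.
LHS = ln(x+y) ≈ 0.9163
RHS = ln(x) + ln(y) ≈ 0.4055
Since 0.9163 ≠ 0.4055, the equation fails at this point, so it cannot hold for all real values of x and y for which both sides are defined.
ln(x) + ln(y) = ln(xy), not ln(x+y).

Conclusion: No, this is NOT an identity.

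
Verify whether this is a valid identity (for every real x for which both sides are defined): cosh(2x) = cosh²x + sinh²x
Claim: cosh(2x) = cosh²x + sinh²x.
Reasoning: cosh²x = (e^(2x) + 2 + e^(-2x))/4 and sinh²x = (e^(2x) - 2 + e^(-2x))/4. Adding gives (2e^(2x) + 2e^(-2x))/4 = (e^(2x) + e^(-2x))/2 = cosh(2x).
So the two sides agree for every real x for which both sides are defined.

Conclusion: Yes, this is an identity.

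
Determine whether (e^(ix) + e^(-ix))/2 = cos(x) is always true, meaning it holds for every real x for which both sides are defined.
Yes, this is an identity.

Claim: (e^(ix) + e^(-ix))/2 = cos(x).
Reasoning: By Euler's formula e^(ix) = cos(x) + i·sin(x) and e^(-ix) = cos(x) - i·sin(x). Adding cancels the sine terms: e^(ix) + e^(-ix) = 2cos(x); divide by 2.
So the two sides agree for every real x for which both sides are defined.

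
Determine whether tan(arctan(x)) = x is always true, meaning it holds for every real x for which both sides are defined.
Yes, this is an identity.

Claim: tan(arctan(x)) = x.
Reasoning: For every real x, arctan(x) is by definition the angle in (-π/2, π/2) whose tangent equals x. Taking the tangent of that angle returns x.
So the two sides agree for every real x for which both sides are defined.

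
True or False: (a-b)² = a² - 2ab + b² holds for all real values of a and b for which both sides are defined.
True.

Claim: (a-b)² = a² - 2ab + b².
Reasoning: Expand: (a-b)² = (a-b)(a-b) = a·a - a·b - b·a + b·b = a² - 2ab + b².
So the two sides agree for all real values of a and b for which both sides are defined.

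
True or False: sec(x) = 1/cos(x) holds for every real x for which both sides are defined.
True.

Claim: sec(x) = 1/cos(x).
Reasoning: sec(x) is by definition the reciprocal of cos(x), wherever cos(x) ≠ 0.
So the two sides agree for every real x for which both sides are defined.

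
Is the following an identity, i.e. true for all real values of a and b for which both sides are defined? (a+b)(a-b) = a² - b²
Claim: (a+b)(a-b) = a² - b².
Reasoning: Expand: (a+b)(a-b) = a² - ab + ba - b² = a² - b² (the cross terms cancel).
So the two sides agree for all real values of a and b for which both sides are defined.

Conclusion: Yes, this is an identity.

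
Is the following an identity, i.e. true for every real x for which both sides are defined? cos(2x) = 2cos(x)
No, this is NOT an identity.

Claim: cos(2x) = 2cos(x).
Test a specific point where both sides are defined: x = π.
LHS = cos(2x) ≈ 1.0000
RHS = 2cos(x) ≈ -2.0000
Since 1.0000 ≠ -2.0000, the equation fails at this point, so it cannot hold for every real x for which both sides are defined.
The correct double-angle formula is cos(2x) = cos²x - sin²x.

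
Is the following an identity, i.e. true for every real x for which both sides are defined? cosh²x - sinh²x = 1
Claim: cosh²x - sinh²x = 1.
Reasoning: With cosh(x) = (e^x + e^-x)/2 and sinh(x) = (e^x - e^-x)/2: cosh²x = (e^(2x) + 2 + e^(-2x))/4 and sinh²x = (e^(2x) - 2 + e^(-2x))/4. Subtracting leaves 4/4 = 1.
So the two sides agree for every real x for which both sides are defined.

Conclusion: Yes, this is an identity.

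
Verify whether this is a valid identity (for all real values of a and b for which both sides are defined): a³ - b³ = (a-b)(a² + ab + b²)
Yes, this is an identity.

Claim: a³ - b³ = (a-b)(a² + ab + b²).
Reasoning: Expand the right side: (a-b)(a² + ab + b²) = a³ + a²b + ab² - a²b - ab² - b³ = a³ - b³ (the middle terms cancel in pairs).
So the two sides agree for all real values of a and b for which both sides are defined.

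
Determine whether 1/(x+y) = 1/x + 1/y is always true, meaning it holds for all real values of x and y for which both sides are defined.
No, this is NOT an identity.

Claim: 1/(x+y) = 1/x + 1/y.
Test a specific point where both sides are defined: x = 5, y = 1.
LHS = 1/(x+y) ≈ 0.1667
RHS = 1/x + 1/y ≈ 1.2000
Since 0.1667 ≠ 1.2000, the equation fails at this point, so it cannot hold for all real values of x and y for which both sides are defined.
1/x + 1/y = (x+y)/(xy), which is not 1/(x+y).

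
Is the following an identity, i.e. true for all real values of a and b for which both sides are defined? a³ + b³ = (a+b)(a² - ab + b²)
Yes, this is an identity.

Claim: a³ + b³ = (a+b)(a² - ab + b²).
Reasoning: Expand the right side: (a+b)(a² - ab + b²) = a³ - a²b + ab² + a²b - ab² + b³ = a³ + b³ (the middle terms cancel in pairs).
So the two sides agree for all real values of a and b for which both sides are defined.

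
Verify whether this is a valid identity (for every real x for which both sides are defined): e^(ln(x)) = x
Yes, this is an identity.

Claim: e^(ln(x)) = x.
Reasoning: For x > 0, ln(x) is by definition the exponent p such that e^p = x. Raising e to that exponent therefore returns x: e^(ln x) = x.
So the two sides agree for every real x for which both sides are defined.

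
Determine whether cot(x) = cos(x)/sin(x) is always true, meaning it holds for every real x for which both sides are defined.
Claim: cot(x) = cos(x)/sin(x).
Reasoning: cot(x) is defined as 1/tan(x) = 1/(sin(x)/cos(x)) = cos(x)/sin(x), wherever sin(x) ≠ 0.
So the two sides agree for every real x for which both sides are defined.

Conclusion: Yes, this is an identity.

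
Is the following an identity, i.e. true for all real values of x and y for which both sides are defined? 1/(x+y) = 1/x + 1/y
Claim: 1/(x+y) = 1/x + 1/y.
Test a specific point where both sides are defined: x = -2, y = -3.
LHS = 1/(x+y) ≈ -0.2000
RHS = 1/x + 1/y ≈ -0.8333
Since -0.2000 ≠ -0.8333, the equation fails at this point, so it cannot hold for all real values of x and y for which both sides are defined.
1/x + 1/y = (x+y)/(xy), which is not 1/(x+y).

Conclusion: No, this is NOT an identity.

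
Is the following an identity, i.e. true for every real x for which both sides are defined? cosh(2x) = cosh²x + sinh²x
Claim: cosh(2x) = cosh²x + sinh²x.
Reasoning: cosh²x = (e^(2x) + 2 + e^(-2x))/4 and sinh²x = (e^(2x) - 2 + e^(-2x))/4. Adding gives (2e^(2x) + 2e^(-2x))/4 = (e^(2x) + e^(-2x))/2 = cosh(2x).
So the two sides agree for every real x for which both sides are defined.

Conclusion: Yes, this is an identity.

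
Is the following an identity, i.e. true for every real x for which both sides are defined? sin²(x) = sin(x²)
Claim: sin²(x) = sin(x²).
Test a specific point where both sides are defined: x = π.
LHS = sin²(x) ≈ 0.0000
RHS = sin(x²) ≈ -0.4303
Since 0.0000 ≠ -0.4303, the equation fails at this point, so it cannot hold for every real x for which both sides are defined.
sin²(x) means (sin x)², squaring the output; sin(x²) squares the input. These are different functions.

Conclusion: No, this is NOT an identity.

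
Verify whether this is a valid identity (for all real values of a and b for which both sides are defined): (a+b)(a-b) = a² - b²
Claim: (a+b)(a-b) = a² - b².
Reasoning: Expand: (a+b)(a-b) = a² - ab + ba - b² = a² - b² (the cross terms cancel).
So the two sides agree for all real values of a and b for which both sides are defined.

Conclusion: Yes, this is an identity.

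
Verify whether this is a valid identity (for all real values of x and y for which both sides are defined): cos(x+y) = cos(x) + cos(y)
No, this is NOT an identity.

Claim: cos(x+y) = cos(x) + cos(y).
Test a specific point where both sides are defined: x = π, y = 3π/4.
LHS = cos(x+y) ≈ 0.7071
RHS = cos(x) + cos(y) ≈ -1.7071
Since 0.7071 ≠ -1.7071, the equation fails at this point, so it cannot hold for all real values of x and y for which both sides are defined.
The correct expansion is cos(x+y) = cos(x)cos(y) - sin(x)sin(y); cosine is not additive.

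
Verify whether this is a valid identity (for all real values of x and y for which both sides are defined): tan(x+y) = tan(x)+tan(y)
No, this is NOT an identity.

Claim: tan(x+y) = tan(x)+tan(y).
Test a specific point where both sides are defined: x = π/4, y = -π/3.
LHS = tan(x+y) ≈ -0.2679
RHS = tan(x)+tan(y) ≈ -0.7321
Since -0.2679 ≠ -0.7321, the equation fails at this point, so it cannot hold for all real values of x and y for which both sides are defined.
The correct formula is tan(x+y) = (tan(x) + tan(y))/(1 - tan(x)tan(y)).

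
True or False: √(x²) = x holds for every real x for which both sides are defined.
Claim: √(x²) = x.
Test a specific point where both sides are defined: x = -3.
LHS = √(x²) ≈ 3.0000
RHS = x ≈ -3.0000
Since 3.0000 ≠ -3.0000, the equation fails at this point, so it cannot hold for every real x for which both sides are defined.
√(x²) = |x|, which differs from x whenever x < 0 (both sides are defined for every real x).

Conclusion: False.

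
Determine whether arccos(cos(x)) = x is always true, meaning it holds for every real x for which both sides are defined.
No, this is NOT an identity.

Claim: arccos(cos(x)) = x.
Test a specific point where both sides are defined: x = -π/2.
LHS = arccos(cos(x)) ≈ 1.5708
RHS = x ≈ -1.5708
Since 1.5708 ≠ -1.5708, the equation fails at this point, so it cannot hold for every real x for which both sides are defined.
arccos only returns values in [0, π], so arccos(cos(x)) = x holds only for x in that interval, not for all real x.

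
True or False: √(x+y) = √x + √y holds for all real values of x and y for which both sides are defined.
False.

Claim: √(x+y) = √x + √y.
Test a specific point where both sides are defined: x = 2, y = 1/2.
LHS = √(x+y) ≈ 1.5811
RHS = √x + √y ≈ 2.1213
Since 1.5811 ≠ 2.1213, the equation fails at this point, so it cannot hold for all real values of x and y for which both sides are defined.
Squaring the right side gives x + 2√(xy) + y, not x + y.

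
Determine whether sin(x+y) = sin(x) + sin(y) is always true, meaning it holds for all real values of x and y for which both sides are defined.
No, this is NOT an identity.

Claim: sin(x+y) = sin(x) + sin(y).
Test a specific point where both sides are defined: x = 2π/3, y = -π/3.
LHS = sin(x+y) ≈ 0.8660
RHS = sin(x) + sin(y) ≈ 0.0000
Since 0.8660 ≠ 0.0000, the equation fails at this point, so it cannot hold for all real values of x and y for which both sides are defined.
The correct expansion is sin(x+y) = sin(x)cos(y) + cos(x)sin(y); sine is not additive.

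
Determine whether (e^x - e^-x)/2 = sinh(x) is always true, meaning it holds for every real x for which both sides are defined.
Yes, this is an identity.

Claim: (e^x - e^-x)/2 = sinh(x).
Reasoning: This is exactly the definition of the hyperbolic sine: sinh(x) := (e^x - e^-x)/2.
So the two sides agree for every real x for which both sides are defined.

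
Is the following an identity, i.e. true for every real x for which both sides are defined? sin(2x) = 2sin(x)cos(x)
Claim: sin(2x) = 2sin(x)cos(x).
Reasoning: Put y = x in the addition formula sin(x+y) = sin(x)cos(y) + cos(x)sin(y): sin(2x) = sin(x)cos(x) + cos(x)sin(x) = 2sin(x)cos(x).
So the two sides agree for every real x for which both sides are defined.

Conclusion: Yes, this is an identity.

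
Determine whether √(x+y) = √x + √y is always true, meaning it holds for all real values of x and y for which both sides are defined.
No, this is NOT an identity.

Claim: √(x+y) = √x + √y.
Test a specific point where both sides are defined: x = 3, y = 3.
LHS = √(x+y) ≈ 2.4495
RHS = √x + √y ≈ 3.4641
Since 2.4495 ≠ 3.4641, the equation fails at this point, so it cannot hold for all real values of x and y for which both sides are defined.
Squaring the right side gives x + 2√(xy) + y, not x + y.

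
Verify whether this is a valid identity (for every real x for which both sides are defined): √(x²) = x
No, this is NOT an identity.

Claim: √(x²) = x.
Test a specific point where both sides are defined: x = -2.
LHS = √(x²) ≈ 2.0000
RHS = x ≈ -2.0000
Since 2.0000 ≠ -2.0000, the equation fails at this point, so it cannot hold for every real x for which both sides are defined.
√(x²) = |x|, which differs from x whenever x < 0 (both sides are defined for every real x).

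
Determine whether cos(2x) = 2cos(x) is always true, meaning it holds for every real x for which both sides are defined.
Claim: cos(2x) = 2cos(x).
Test a specific point where both sides are defined: x = -π/3.
LHS = cos(2x) ≈ -0.5000
RHS = 2cos(x) ≈ 1.0000
Since -0.5000 ≠ 1.0000, the equation fails at this point, so it cannot hold for every real x for which both sides are defined.
The correct double-angle formula is cos(2x) = cos²x - sin²x.

Conclusion: No, this is NOT an identity.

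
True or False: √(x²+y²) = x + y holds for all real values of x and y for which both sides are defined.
False.

Claim: √(x²+y²) = x + y.
Test a specific point where both sides are defined: x = -2, y = 5.
LHS = √(x²+y²) ≈ 5.3852
RHS = x + y ≈ 3.0000
Since 5.3852 ≠ 3.0000, the equation fails at this point, so it cannot hold for all real values of x and y for which both sides are defined.
(x+y)² = x² + 2xy + y², not x² + y², so the square root does not split this way.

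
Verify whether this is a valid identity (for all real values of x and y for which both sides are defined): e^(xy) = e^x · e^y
No, this is NOT an identity.

Claim: e^(xy) = e^x · e^y.
Test a specific point where both sides are defined: x = 4, y = -1.
LHS = e^(xy) ≈ 0.0183
RHS = e^x · e^y ≈ 20.0855
Since 0.0183 ≠ 20.0855, the equation fails at this point, so it cannot hold for all real values of x and y for which both sides are defined.
e^x · e^y = e^(x+y), not e^(xy).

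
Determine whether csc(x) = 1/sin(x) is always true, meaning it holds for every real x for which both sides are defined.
Claim: csc(x) = 1/sin(x).
Reasoning: csc(x) is by definition the reciprocal of sin(x), wherever sin(x) ≠ 0.
So the two sides agree for every real x for which both sides are defined.

Conclusion: Yes, this is an identity.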